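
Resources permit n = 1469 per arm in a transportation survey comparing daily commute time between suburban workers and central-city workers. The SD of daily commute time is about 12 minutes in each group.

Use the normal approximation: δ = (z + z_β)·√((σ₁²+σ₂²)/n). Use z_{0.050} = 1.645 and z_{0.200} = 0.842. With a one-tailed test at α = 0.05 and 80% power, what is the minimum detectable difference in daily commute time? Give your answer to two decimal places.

δ = (z_α + z_β) · √((σ₁²+σ₂²)/n)
  = (1.645 + 0.842) · √(288/1469)
  = 2.487 · √0.19605
  = 2.487 · 0.4428
  = 1.1012

Minimum detectable difference ≈ 1.10 minutes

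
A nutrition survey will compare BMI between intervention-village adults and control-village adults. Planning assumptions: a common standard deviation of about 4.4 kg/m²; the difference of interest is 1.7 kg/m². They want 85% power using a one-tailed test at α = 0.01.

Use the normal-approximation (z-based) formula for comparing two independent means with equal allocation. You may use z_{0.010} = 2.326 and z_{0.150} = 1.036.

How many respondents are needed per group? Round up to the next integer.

n = (z_α + z_β)² · (σ₁² + σ₂²) / δ²
  = (2.326 + 1.036)² · (2·4.4² = 38.72) / 1.7²
  = 11.3030 · 38.72 / 2.89
  = 151.44
Round up → n = 152 per group.

n = 152 per group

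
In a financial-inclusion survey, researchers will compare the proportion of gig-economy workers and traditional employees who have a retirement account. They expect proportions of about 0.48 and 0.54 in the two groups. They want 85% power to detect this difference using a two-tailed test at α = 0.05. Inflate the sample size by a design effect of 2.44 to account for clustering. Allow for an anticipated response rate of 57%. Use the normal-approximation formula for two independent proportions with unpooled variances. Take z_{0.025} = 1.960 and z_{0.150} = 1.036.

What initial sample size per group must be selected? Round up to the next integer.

n = 5316 per group

n = (z_{α/2} + z_β)² · [p₁(1−p₁) + p₂(1−p₂)] / (p₁ − p₂)²
  = (1.960 + 1.036)² · (0.48·0.52 + 0.54·0.46) / (-0.06)²
  = (2.996)² · (0.2496 + 0.2484) / 0.0036
  = 8.9760 · 0.4980 / 0.0036
  = 1241.68
Design effect: 2.44 × 1241.68 = 3029.70.
Adjust for 57% response: 3029.70 / 0.57 = 5315.27.
Round up → n = 5316 per group.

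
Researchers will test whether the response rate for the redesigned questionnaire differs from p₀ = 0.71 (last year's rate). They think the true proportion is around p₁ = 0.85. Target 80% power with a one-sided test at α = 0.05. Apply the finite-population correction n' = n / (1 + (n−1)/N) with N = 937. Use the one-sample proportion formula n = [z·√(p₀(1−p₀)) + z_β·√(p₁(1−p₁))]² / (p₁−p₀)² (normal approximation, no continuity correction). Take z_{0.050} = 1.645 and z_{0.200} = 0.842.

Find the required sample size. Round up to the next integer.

n = 53

n = [z_α·√(p₀q₀) + z_β·√(p₁q₁)]² / (p₁ − p₀)²
  = [1.645·√(0.71·0.29) + 0.842·√(0.85·0.15)]² / (0.14)²
  = [1.645·0.4538 + 0.842·0.3571]² / 0.0196
  = [1.0471]² / 0.0196
  = 55.94
Finite-population correction (N = 937): 55.94 / (1 + (55.94 − 1)/937) = 52.84.
Round up → n = 53.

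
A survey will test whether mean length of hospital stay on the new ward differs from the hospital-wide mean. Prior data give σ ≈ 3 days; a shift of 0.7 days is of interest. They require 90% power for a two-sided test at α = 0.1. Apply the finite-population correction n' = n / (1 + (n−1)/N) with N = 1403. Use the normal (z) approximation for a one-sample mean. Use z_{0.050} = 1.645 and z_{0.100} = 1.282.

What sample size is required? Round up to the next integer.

n = 142

n = (z_{α/2} + z_β)² · σ² / δ²
  = (1.645 + 1.282)² · 3² / 0.7²
  = 8.5673 · 9 / 0.49
  = 157.36
Finite-population correction (N = 1403): 157.36 / (1 + (157.36 − 1)/1403) = 141.58.
Round up → n = 142.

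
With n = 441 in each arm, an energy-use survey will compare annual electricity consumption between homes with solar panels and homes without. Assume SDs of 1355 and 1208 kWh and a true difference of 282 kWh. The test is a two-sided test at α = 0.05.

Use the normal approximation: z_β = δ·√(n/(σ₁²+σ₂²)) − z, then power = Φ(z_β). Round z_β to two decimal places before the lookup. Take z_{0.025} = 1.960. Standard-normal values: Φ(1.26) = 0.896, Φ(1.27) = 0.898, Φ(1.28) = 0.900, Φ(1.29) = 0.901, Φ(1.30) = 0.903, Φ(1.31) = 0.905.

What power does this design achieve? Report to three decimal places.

z_β = δ·√(n/(σ₁²+σ₂²)) − z_{α/2}
    = 282 · √(441/3295289) − 1.960
    = 282 · 0.01157 − 1.960
    = 3.2623 − 1.960 = 1.3023 → 1.30
Power = Φ(1.30) = 0.903.

Power ≈ 0.903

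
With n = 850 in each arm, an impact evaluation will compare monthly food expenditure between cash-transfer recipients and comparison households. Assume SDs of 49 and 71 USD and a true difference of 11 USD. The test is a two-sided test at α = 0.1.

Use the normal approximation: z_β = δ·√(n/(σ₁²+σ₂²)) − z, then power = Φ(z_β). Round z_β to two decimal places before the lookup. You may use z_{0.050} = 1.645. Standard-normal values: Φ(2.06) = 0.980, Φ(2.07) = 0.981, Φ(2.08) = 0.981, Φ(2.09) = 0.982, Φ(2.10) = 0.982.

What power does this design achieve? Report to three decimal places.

Power ≈ 0.981

z_β = δ·√(n/(σ₁²+σ₂²)) − z_{α/2}
    = 11 · √(850/7442) − 1.645
    = 11 · 0.33796 − 1.645
    = 3.7176 − 1.645 = 2.0726 → 2.07
Power = Φ(2.07) = 0.981.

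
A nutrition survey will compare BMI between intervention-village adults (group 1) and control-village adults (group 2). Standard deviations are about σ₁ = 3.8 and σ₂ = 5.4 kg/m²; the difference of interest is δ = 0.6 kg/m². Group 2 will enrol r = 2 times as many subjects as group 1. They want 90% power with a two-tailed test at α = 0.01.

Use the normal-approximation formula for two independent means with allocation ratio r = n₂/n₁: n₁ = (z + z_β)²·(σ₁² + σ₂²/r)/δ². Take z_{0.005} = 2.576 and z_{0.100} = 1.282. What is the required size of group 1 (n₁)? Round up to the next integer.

n₁ = (z_{α/2} + z_β)² · (σ₁² + σ₂²/r) / δ²
   = (2.576 + 1.282)² · (3.8² + 5.4²/2) / 0.6²
   = 14.8842 · (14.44 + 14.58) / 0.36
   = 14.8842 · 29.02 / 0.36
   = 1199.83
Round up → n₁ = 1200; n₂ = r·n₁ = 2 × 1200 = 2400.

n₁ = 1200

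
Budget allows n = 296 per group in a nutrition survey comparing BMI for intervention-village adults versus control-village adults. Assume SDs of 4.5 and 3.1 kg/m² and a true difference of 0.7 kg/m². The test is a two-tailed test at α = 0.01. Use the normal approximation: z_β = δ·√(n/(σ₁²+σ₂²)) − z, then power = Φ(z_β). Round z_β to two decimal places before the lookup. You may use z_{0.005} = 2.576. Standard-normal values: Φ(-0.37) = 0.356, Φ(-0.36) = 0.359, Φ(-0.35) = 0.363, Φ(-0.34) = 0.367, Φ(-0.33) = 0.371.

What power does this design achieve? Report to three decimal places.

Power ≈ 0.356

z_β = δ·√(n/(σ₁²+σ₂²)) − z_{α/2}
    = 0.7 · √(296/29.86) − 2.576
    = 0.7 · 3.14848 − 2.576
    = 2.2039 − 2.576 = -0.3721 → -0.37
Power = Φ(-0.37) = 0.356.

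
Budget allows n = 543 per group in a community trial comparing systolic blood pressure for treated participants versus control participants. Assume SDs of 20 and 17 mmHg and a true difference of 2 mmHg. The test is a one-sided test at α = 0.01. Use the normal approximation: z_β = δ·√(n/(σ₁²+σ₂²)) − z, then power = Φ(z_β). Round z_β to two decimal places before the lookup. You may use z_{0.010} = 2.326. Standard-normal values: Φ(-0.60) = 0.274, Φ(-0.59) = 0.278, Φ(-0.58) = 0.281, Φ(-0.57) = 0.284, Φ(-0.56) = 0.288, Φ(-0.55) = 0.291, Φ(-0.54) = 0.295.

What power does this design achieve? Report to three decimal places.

z_β = δ·√(n/(σ₁²+σ₂²)) − z_α
    = 2 · √(543/689) − 2.326
    = 2 · 0.88775 − 2.326
    = 1.7755 − 2.326 = -0.5505 → -0.55
Power = Φ(-0.55) = 0.291.

Power ≈ 0.291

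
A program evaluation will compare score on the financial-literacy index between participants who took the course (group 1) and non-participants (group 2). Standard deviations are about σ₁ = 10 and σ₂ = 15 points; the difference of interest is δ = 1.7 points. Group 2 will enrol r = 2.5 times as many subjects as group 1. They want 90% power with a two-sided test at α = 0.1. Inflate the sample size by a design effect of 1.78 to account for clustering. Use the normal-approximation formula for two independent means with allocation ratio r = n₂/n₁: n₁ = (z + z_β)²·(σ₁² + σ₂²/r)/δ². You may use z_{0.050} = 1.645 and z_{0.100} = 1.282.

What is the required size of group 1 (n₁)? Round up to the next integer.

n₁ = (z_{α/2} + z_β)² · (σ₁² + σ₂²/r) / δ²
   = (1.645 + 1.282)² · (10² + 15²/2.5) / 1.7²
   = 8.5673 · (100 + 90) / 2.89
   = 8.5673 · 190 / 2.89
   = 563.25
Design effect: 1.78 × 563.25 = 1002.59.
Round up → n₁ = 1003; n₂ = r·n₁ = 2.5 × 1003 = 2508.

n₁ = 1003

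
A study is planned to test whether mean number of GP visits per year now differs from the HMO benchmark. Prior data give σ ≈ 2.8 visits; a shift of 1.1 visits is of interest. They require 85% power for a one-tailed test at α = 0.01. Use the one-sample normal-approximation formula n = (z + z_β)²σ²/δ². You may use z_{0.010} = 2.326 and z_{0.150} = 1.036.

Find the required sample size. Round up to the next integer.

n = 74

n = (z_α + z_β)² · σ² / δ²
  = (2.326 + 1.036)² · 2.8² / 1.1²
  = 11.3030 · 7.84 / 1.21
  = 73.24
Round up → n = 74.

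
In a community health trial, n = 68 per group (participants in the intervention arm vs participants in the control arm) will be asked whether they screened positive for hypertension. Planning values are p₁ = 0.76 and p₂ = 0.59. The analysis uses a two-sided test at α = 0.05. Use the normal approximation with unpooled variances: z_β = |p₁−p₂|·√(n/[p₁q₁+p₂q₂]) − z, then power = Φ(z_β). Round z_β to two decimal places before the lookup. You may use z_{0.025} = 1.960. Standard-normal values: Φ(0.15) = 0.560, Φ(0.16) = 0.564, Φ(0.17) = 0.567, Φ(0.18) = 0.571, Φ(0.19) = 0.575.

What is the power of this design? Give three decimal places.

z_β = |p₁−p₂|·√(n/[p₁q₁+p₂q₂]) − z_{α/2}
    = 0.17 · √(68/0.4243) − 1.960
    = 0.17 · 12.6595 − 1.960
    = 2.1521 − 1.960 = 0.1921 → 0.19
Power = Φ(0.19) = 0.575.

Power ≈ 0.575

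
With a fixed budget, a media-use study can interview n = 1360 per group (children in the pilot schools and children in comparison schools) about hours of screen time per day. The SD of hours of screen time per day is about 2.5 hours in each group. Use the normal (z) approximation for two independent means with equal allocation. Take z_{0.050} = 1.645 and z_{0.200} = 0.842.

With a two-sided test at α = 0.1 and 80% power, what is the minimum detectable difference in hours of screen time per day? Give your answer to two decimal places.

δ = (z_{α/2} + z_β) · √((σ₁²+σ₂²)/n)
  = (1.645 + 0.842) · √(12.5/1360)
  = 2.487 · √0.00919
  = 2.487 · 0.0959
  = 0.2384

Minimum detectable difference ≈ 0.24 hours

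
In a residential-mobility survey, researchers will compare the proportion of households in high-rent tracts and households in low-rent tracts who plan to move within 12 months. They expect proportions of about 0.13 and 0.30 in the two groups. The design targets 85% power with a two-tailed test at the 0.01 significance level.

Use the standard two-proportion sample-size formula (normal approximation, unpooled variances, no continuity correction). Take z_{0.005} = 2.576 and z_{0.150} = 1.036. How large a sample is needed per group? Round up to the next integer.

n = 146 per group

n = (z_{α/2} + z_β)² · [p₁(1−p₁) + p₂(1−p₂)] / (p₁ − p₂)²
  = (2.576 + 1.036)² · (0.13·0.87 + 0.30·0.70) / (-0.17)²
  = (3.612)² · (0.1131 + 0.2100) / 0.0289
  = 13.0465 · 0.3231 / 0.0289
  = 145.86
Round up → n = 146 per group.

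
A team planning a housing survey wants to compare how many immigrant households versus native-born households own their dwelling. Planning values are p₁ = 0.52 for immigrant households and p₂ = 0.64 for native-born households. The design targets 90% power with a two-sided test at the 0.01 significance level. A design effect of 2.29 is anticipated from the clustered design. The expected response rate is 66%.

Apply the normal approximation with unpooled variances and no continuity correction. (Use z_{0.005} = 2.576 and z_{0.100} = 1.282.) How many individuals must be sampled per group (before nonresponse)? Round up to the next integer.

n = (z_{α/2} + z_β)² · [p₁(1−p₁) + p₂(1−p₂)] / (p₁ − p₂)²
  = (2.576 + 1.282)² · (0.52·0.48 + 0.64·0.36) / (-0.12)²
  = (3.858)² · (0.2496 + 0.2304) / 0.0144
  = 14.8842 · 0.4800 / 0.0144
  = 496.14
Design effect: 2.29 × 496.14 = 1136.16.
Adjust for 66% response: 1136.16 / 0.66 = 1721.45.
Round up → n = 1722 per group.

n = 1722 per group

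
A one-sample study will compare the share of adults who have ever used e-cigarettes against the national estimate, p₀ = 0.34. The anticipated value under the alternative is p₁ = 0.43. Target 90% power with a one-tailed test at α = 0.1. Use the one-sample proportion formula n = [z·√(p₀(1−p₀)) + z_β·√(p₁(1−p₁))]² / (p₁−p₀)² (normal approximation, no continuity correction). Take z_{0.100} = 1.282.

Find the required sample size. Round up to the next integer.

n = 191

n = [z_α·√(p₀q₀) + z_β·√(p₁q₁)]² / (p₁ − p₀)²
  = [1.282·√(0.34·0.66) + 1.282·√(0.43·0.57)]² / (0.09)²
  = [1.282·0.4737 + 1.282·0.4951]² / 0.0081
  = [1.2420]² / 0.0081
  = 190.43
Round up → n = 191.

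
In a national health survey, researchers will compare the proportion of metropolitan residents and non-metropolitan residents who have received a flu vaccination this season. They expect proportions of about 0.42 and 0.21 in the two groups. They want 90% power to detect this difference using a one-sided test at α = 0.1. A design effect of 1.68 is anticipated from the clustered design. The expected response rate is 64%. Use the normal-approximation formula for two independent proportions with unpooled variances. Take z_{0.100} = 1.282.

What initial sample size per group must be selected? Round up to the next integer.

n = 161 per group

n = (z_α + z_β)² · [p₁(1−p₁) + p₂(1−p₂)] / (p₁ − p₂)²
  = (1.282 + 1.282)² · (0.42·0.58 + 0.21·0.79) / (0.21)²
  = (2.564)² · (0.2436 + 0.1659) / 0.0441
  = 6.5741 · 0.4095 / 0.0441
  = 61.05
Design effect: 1.68 × 61.05 = 102.56.
Adjust for 64% response: 102.56 / 0.64 = 160.24.
Round up → n = 161 per group.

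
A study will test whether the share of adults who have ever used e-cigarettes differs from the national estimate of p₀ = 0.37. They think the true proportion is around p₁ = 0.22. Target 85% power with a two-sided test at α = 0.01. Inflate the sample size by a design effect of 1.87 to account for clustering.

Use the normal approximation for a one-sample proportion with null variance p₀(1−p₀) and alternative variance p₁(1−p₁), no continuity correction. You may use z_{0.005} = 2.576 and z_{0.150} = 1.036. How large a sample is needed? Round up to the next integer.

n = 233

n = [z_{α/2}·√(p₀q₀) + z_β·√(p₁q₁)]² / (p₁ − p₀)²
  = [2.576·√(0.37·0.63) + 1.036·√(0.22·0.78)]² / (-0.15)²
  = [2.576·0.4828 + 1.036·0.4142]² / 0.0225
  = [1.6729]² / 0.0225
  = 124.38
Design effect: 1.87 × 124.38 = 232.58.
Round up → n = 233.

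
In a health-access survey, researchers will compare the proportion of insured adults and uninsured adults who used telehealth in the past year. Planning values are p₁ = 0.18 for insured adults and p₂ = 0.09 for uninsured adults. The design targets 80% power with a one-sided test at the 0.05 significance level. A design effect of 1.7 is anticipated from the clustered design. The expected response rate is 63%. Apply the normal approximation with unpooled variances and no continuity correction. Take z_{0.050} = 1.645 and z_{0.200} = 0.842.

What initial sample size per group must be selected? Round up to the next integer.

n = 473 per group

n = (z_α + z_β)² · [p₁(1−p₁) + p₂(1−p₂)] / (p₁ − p₂)²
  = (1.645 + 0.842)² · (0.18·0.82 + 0.09·0.91) / (0.09)²
  = (2.487)² · (0.1476 + 0.0819) / 0.0081
  = 6.1852 · 0.2295 / 0.0081
  = 175.25
Design effect: 1.7 × 175.25 = 297.92.
Adjust for 63% response: 297.92 / 0.63 = 472.89.
Round up → n = 473 per group.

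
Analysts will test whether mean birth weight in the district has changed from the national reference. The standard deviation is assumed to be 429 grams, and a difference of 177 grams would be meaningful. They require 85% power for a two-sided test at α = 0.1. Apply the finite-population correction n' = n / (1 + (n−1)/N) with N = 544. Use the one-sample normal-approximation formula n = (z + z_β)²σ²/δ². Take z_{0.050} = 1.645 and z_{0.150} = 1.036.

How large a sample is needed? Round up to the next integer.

n = 40

n = (z_{α/2} + z_β)² · σ² / δ²
  = (1.645 + 1.036)² · 429² / 177²
  = 7.1878 · 184041 / 31329
  = 42.22
Finite-population correction (N = 544): 42.22 / (1 + (42.22 − 1)/544) = 39.25.
Round up → n = 40.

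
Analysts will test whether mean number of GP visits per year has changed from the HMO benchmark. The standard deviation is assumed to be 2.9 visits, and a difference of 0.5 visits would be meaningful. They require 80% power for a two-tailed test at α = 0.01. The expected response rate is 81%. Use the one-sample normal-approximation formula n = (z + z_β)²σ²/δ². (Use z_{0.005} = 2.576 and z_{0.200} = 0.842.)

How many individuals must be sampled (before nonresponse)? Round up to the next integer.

n = (z_{α/2} + z_β)² · σ² / δ²
  = (2.576 + 0.842)² · 2.9² / 0.5²
  = 11.6827 · 8.41 / 0.25
  = 393.01
Adjust for 81% response: 393.01 / 0.81 = 485.19.
Round up → n = 486.

n = 486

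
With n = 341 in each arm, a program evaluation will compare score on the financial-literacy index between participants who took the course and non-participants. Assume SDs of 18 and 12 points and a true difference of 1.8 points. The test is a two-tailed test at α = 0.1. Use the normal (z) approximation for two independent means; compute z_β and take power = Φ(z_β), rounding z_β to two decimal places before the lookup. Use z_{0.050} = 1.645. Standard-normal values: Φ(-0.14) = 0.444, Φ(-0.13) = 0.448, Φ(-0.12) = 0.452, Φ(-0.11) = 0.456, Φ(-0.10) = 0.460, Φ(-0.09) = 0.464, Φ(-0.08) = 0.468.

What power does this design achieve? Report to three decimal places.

Power ≈ 0.456

z_β = δ·√(n/(σ₁²+σ₂²)) − z_{α/2}
    = 1.8 · √(341/468) − 1.645
    = 1.8 · 0.85360 − 1.645
    = 1.5365 − 1.645 = -0.1085 → -0.11
Power = Φ(-0.11) = 0.456.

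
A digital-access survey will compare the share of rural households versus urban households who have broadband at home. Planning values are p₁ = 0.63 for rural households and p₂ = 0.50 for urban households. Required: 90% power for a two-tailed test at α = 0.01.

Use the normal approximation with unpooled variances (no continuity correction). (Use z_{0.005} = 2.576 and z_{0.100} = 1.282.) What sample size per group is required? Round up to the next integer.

n = 426 per group

n = (z_{α/2} + z_β)² · [p₁(1−p₁) + p₂(1−p₂)] / (p₁ − p₂)²
  = (2.576 + 1.282)² · (0.63·0.37 + 0.50·0.50) / (0.13)²
  = (3.858)² · (0.2331 + 0.2500) / 0.0169
  = 14.8842 · 0.4831 / 0.0169
  = 425.48
Round up → n = 426 per group.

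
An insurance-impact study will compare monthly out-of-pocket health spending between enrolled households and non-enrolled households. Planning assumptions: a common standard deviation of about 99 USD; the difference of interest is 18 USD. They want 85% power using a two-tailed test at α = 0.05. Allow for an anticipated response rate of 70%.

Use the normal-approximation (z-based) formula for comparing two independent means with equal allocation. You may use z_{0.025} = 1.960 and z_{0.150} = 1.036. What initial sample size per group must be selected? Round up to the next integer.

n = 776 per group

n = (z_{α/2} + z_β)² · (σ₁² + σ₂²) / δ²
  = (1.960 + 1.036)² · (2·99² = 19602) / 18²
  = 8.9760 · 19602 / 324
  = 543.05
Adjust for 70% response: 543.05 / 0.70 = 775.78.
Round up → n = 776 per group.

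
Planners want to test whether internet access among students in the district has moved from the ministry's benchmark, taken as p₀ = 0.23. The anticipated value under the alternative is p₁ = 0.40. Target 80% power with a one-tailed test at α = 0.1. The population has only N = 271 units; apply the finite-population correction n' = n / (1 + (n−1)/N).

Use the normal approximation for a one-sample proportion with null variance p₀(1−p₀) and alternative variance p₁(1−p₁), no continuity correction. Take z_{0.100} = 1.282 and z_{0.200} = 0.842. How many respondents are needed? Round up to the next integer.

n = [z_α·√(p₀q₀) + z_β·√(p₁q₁)]² / (p₁ − p₀)²
  = [1.282·√(0.23·0.77) + 0.842·√(0.40·0.60)]² / (0.17)²
  = [1.282·0.4208 + 0.842·0.4899]² / 0.0289
  = [0.9520]² / 0.0289
  = 31.36
Finite-population correction (N = 271): 31.36 / (1 + (31.36 − 1)/271) = 28.20.
Round up → n = 29.

n = 29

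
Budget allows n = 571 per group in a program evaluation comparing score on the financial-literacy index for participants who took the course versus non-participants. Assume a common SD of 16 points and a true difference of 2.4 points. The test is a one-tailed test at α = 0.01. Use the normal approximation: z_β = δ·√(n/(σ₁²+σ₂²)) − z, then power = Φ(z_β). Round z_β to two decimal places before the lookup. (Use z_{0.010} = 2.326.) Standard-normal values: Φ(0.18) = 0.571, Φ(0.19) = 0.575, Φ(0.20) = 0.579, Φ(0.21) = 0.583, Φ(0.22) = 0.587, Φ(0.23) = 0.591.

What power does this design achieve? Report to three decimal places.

z_β = δ·√(n/(σ₁²+σ₂²)) − z_α
    = 2.4 · √(571/512) − 2.326
    = 2.4 · 1.05605 − 2.326
    = 2.5345 − 2.326 = 0.2085 → 0.21
Power = Φ(0.21) = 0.583.

Power ≈ 0.583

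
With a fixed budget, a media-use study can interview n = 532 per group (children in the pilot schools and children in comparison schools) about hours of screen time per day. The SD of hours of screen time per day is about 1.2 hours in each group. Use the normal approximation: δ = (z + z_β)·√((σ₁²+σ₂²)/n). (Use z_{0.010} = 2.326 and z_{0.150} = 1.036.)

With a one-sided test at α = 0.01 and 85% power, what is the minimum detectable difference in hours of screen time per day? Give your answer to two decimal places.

δ = (z_α + z_β) · √((σ₁²+σ₂²)/n)
  = (2.326 + 1.036) · √(2.88/532)
  = 3.362 · √0.00541
  = 3.362 · 0.0736
  = 0.2474

Minimum detectable difference ≈ 0.25 hours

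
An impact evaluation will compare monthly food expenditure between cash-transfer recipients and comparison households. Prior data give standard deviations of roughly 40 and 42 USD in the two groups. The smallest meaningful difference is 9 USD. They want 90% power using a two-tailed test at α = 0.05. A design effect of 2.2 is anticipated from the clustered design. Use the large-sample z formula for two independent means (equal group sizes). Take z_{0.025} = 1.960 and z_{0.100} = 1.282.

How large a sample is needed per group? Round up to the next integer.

n = (z_{α/2} + z_β)² · (σ₁² + σ₂²) / δ²
  = (1.960 + 1.282)² · (40² + 42² = 3364) / 9²
  = 10.5106 · 3364 / 81
  = 436.51
Design effect: 2.2 × 436.51 = 960.33.
Round up → n = 961 per group.

n = 961 per group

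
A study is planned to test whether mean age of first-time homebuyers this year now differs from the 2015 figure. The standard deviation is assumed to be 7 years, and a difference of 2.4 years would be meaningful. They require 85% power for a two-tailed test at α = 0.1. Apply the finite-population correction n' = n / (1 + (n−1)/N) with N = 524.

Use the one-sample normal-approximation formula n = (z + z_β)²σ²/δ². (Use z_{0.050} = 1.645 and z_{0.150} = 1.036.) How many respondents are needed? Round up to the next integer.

n = (z_{α/2} + z_β)² · σ² / δ²
  = (1.645 + 1.036)² · 7² / 2.4²
  = 7.1878 · 49 / 5.76
  = 61.15
Finite-population correction (N = 524): 61.15 / (1 + (61.15 − 1)/524) = 54.85.
Round up → n = 55.

n = 55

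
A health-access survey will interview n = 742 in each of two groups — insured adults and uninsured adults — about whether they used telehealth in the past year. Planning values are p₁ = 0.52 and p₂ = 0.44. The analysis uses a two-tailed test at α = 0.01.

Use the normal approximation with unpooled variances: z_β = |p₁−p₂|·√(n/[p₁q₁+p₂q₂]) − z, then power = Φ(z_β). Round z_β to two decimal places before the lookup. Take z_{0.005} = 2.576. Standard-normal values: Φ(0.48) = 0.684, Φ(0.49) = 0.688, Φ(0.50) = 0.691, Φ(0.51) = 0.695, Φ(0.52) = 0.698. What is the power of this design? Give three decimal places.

Power ≈ 0.698

z_β = |p₁−p₂|·√(n/[p₁q₁+p₂q₂]) − z_{α/2}
    = 0.08 · √(742/0.4960) − 2.576
    = 0.08 · 38.6777 − 2.576
    = 3.0942 − 2.576 = 0.5182 → 0.52
Power = Φ(0.52) = 0.698.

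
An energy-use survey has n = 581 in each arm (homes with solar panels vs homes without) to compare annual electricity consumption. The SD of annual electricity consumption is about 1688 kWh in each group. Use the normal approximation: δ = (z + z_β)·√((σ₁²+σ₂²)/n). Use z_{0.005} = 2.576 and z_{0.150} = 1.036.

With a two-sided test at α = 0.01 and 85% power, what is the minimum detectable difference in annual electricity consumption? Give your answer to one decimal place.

δ = (z_{α/2} + z_β) · √((σ₁²+σ₂²)/n)
  = (2.576 + 1.036) · √(5698688/581)
  = 3.612 · √9808.4
  = 3.612 · 99.0374
  = 357.7232

Minimum detectable difference ≈ 357.7 kWh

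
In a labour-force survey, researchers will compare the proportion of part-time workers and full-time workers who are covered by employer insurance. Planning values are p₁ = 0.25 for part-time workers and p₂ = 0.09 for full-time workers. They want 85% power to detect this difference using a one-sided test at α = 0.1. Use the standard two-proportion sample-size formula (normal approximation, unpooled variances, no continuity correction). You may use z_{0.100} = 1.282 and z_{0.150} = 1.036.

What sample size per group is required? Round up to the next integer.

n = (z_α + z_β)² · [p₁(1−p₁) + p₂(1−p₂)] / (p₁ − p₂)²
  = (1.282 + 1.036)² · (0.25·0.75 + 0.09·0.91) / (0.16)²
  = (2.318)² · (0.1875 + 0.0819) / 0.0256
  = 5.3731 · 0.2694 / 0.0256
  = 56.54
Round up → n = 57 per group.

n = 57 per group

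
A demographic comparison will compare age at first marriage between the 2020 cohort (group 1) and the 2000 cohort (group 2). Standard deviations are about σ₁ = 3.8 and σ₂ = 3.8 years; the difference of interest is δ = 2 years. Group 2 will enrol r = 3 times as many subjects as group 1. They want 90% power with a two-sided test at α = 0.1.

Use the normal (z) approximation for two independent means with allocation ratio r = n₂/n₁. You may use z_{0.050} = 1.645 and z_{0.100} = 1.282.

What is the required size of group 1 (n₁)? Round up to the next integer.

n₁ = (z_{α/2} + z_β)² · (σ₁² + σ₂²/r) / δ²
   = (1.645 + 1.282)² · (3.8² + 3.8²/3) / 2²
   = 8.5673 · (14.44 + 4.8133) / 4
   = 8.5673 · 19.2533 / 4
   = 41.24
Round up → n₁ = 42; n₂ = r·n₁ = 3 × 42 = 126.

n₁ = 42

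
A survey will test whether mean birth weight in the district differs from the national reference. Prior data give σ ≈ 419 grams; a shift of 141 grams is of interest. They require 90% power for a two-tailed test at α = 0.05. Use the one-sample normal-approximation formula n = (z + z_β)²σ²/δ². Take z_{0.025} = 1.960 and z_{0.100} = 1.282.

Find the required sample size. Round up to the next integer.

n = (z_{α/2} + z_β)² · σ² / δ²
  = (1.960 + 1.282)² · 419² / 141²
  = 10.5106 · 175561 / 19881
  = 92.81
Round up → n = 93.

n = 93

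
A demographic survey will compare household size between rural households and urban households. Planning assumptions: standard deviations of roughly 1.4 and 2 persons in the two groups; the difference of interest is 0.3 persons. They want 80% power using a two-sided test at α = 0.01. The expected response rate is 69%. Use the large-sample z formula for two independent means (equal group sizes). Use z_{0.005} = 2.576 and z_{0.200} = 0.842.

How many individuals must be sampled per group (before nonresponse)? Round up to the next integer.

n = 1122 per group

n = (z_{α/2} + z_β)² · (σ₁² + σ₂²) / δ²
  = (2.576 + 0.842)² · (1.4² + 2² = 5.96) / 0.3²
  = 11.6827 · 5.96 / 0.09
  = 773.66
Adjust for 69% response: 773.66 / 0.69 = 1121.24.
Round up → n = 1122 per group.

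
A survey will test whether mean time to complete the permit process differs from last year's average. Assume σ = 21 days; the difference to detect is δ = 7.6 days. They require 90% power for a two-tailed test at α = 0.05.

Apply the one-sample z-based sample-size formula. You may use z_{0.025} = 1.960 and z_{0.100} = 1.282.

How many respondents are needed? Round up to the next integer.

n = (z_{α/2} + z_β)² · σ² / δ²
  = (1.960 + 1.282)² · 21² / 7.6²
  = 10.5106 · 441 / 57.76
  = 80.25
Round up → n = 81.

n = 81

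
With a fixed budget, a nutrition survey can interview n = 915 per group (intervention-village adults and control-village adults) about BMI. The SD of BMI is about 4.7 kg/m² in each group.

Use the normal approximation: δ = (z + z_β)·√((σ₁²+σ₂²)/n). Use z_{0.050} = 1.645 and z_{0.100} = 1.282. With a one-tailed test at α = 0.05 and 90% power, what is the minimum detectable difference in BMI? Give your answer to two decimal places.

Minimum detectable difference ≈ 0.64 kg/m²

δ = (z_α + z_β) · √((σ₁²+σ₂²)/n)
  = (1.645 + 1.282) · √(44.18/915)
  = 2.927 · √0.04828
  = 2.927 · 0.2197
  = 0.6432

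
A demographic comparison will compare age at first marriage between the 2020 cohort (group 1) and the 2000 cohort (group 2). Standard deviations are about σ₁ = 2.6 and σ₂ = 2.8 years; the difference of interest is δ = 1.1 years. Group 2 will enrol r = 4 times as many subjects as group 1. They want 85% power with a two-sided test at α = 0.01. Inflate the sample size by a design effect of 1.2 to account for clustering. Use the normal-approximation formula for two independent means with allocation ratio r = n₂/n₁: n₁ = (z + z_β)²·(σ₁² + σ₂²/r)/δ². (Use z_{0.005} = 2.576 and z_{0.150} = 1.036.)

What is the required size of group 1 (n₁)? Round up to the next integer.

n₁ = 113

n₁ = (z_{α/2} + z_β)² · (σ₁² + σ₂²/r) / δ²
   = (2.576 + 1.036)² · (2.6² + 2.8²/4) / 1.1²
   = 13.0465 · (6.76 + 1.96) / 1.21
   = 13.0465 · 8.72 / 1.21
   = 94.02
Design effect: 1.2 × 94.02 = 112.83.
Round up → n₁ = 113; n₂ = r·n₁ = 4 × 113 = 452.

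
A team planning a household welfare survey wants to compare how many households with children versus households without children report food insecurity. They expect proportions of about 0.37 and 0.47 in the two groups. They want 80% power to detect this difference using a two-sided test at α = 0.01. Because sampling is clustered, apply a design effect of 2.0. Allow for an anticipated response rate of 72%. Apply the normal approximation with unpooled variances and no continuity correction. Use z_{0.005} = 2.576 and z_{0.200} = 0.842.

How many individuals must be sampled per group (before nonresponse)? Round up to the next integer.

n = (z_{α/2} + z_β)² · [p₁(1−p₁) + p₂(1−p₂)] / (p₁ − p₂)²
  = (2.576 + 0.842)² · (0.37·0.63 + 0.47·0.53) / (-0.10)²
  = (3.418)² · (0.2331 + 0.2491) / 0.0100
  = 11.6827 · 0.4822 / 0.0100
  = 563.34
Design effect: 2.0 × 563.34 = 1126.68.
Adjust for 72% response: 1126.68 / 0.72 = 1564.84.
Round up → n = 1565 per group.

n = 1565 per group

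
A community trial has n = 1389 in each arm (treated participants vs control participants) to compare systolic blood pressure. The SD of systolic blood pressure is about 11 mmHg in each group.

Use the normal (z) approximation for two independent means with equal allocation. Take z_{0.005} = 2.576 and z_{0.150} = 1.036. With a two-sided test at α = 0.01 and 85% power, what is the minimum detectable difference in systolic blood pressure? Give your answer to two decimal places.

Minimum detectable difference ≈ 1.51 mmHg

δ = (z_{α/2} + z_β) · √((σ₁²+σ₂²)/n)
  = (2.576 + 1.036) · √(242/1389)
  = 3.612 · √0.17423
  = 3.612 · 0.4174
  = 1.5077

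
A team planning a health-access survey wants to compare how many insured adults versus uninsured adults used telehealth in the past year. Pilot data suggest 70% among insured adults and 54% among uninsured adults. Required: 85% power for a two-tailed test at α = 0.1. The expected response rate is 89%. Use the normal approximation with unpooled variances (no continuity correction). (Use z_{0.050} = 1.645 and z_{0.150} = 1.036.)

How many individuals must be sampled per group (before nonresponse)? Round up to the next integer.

n = 145 per group

n = (z_{α/2} + z_β)² · [p₁(1−p₁) + p₂(1−p₂)] / (p₁ − p₂)²
  = (1.645 + 1.036)² · (0.70·0.30 + 0.54·0.46) / (0.16)²
  = (2.681)² · (0.2100 + 0.2484) / 0.0256
  = 7.1878 · 0.4584 / 0.0256
  = 128.71
Adjust for 89% response: 128.71 / 0.89 = 144.61.
Round up → n = 145 per group.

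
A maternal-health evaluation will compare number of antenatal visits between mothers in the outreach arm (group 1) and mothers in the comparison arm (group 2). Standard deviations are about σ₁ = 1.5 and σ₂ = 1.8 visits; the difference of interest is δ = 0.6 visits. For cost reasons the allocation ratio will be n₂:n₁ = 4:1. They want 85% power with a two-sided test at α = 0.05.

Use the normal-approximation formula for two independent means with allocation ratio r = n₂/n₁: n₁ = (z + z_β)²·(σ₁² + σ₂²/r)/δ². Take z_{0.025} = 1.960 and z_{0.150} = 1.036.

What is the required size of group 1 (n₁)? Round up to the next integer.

n₁ = 77

n₁ = (z_{α/2} + z_β)² · (σ₁² + σ₂²/r) / δ²
   = (1.960 + 1.036)² · (1.5² + 1.8²/4) / 0.6²
   = 8.9760 · (2.25 + 0.81) / 0.36
   = 8.9760 · 3.06 / 0.36
   = 76.30
Round up → n₁ = 77; n₂ = r·n₁ = 4 × 77 = 308.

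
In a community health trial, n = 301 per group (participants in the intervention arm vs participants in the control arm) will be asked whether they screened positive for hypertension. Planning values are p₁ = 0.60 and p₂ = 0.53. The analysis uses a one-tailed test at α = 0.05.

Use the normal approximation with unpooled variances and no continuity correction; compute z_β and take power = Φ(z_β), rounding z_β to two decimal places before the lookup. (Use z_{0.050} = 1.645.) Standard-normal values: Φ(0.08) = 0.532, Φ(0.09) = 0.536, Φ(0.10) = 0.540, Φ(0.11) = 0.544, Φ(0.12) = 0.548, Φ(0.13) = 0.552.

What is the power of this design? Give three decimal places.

z_β = |p₁−p₂|·√(n/[p₁q₁+p₂q₂]) − z_α
    = 0.07 · √(301/0.4891) − 1.645
    = 0.07 · 24.8076 − 1.645
    = 1.7365 − 1.645 = 0.0915 → 0.09
Power = Φ(0.09) = 0.536.

Power ≈ 0.536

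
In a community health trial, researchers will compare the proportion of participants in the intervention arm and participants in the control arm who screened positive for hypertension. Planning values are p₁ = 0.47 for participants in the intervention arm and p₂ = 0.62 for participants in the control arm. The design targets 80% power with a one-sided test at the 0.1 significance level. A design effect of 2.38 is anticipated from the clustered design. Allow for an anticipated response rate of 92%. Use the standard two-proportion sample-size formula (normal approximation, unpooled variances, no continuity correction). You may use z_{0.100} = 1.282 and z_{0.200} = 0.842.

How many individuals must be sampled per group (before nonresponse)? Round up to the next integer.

n = (z_α + z_β)² · [p₁(1−p₁) + p₂(1−p₂)] / (p₁ − p₂)²
  = (1.282 + 0.842)² · (0.47·0.53 + 0.62·0.38) / (-0.15)²
  = (2.124)² · (0.2491 + 0.2356) / 0.0225
  = 4.5114 · 0.4847 / 0.0225
  = 97.19
Design effect: 2.38 × 97.19 = 231.30.
Adjust for 92% response: 231.30 / 0.92 = 251.41.
Round up → n = 252 per group.

n = 252 per group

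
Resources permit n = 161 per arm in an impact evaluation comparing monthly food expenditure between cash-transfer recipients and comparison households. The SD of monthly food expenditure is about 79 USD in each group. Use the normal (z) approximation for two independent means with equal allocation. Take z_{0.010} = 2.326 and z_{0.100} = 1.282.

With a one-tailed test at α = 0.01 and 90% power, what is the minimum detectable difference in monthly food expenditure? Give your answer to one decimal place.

Minimum detectable difference ≈ 31.8 USD

δ = (z_α + z_β) · √((σ₁²+σ₂²)/n)
  = (2.326 + 1.282) · √(12482/161)
  = 3.608 · √77.528
  = 3.608 · 8.8050
  = 31.7684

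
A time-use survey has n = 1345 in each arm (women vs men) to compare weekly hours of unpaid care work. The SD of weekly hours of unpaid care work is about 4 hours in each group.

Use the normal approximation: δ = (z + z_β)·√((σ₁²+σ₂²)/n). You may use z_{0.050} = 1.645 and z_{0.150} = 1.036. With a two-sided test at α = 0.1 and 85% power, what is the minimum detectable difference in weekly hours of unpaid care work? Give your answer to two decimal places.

Minimum detectable difference ≈ 0.41 hours

δ = (z_{α/2} + z_β) · √((σ₁²+σ₂²)/n)
  = (1.645 + 1.036) · √(32/1345)
  = 2.681 · √0.02379
  = 2.681 · 0.1542
  = 0.4135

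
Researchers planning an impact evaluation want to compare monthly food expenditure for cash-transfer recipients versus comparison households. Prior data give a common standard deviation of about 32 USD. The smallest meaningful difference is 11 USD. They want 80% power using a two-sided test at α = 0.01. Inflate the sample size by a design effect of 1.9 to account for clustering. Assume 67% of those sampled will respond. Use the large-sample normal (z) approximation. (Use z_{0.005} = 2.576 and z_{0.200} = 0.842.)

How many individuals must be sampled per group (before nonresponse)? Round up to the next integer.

n = (z_{α/2} + z_β)² · (σ₁² + σ₂²) / δ²
  = (2.576 + 0.842)² · (2·32² = 2048) / 11²
  = 11.6827 · 2048 / 121
  = 197.74
Design effect: 1.9 × 197.74 = 375.70.
Adjust for 67% response: 375.70 / 0.67 = 560.75.
Round up → n = 561 per group.

n = 561 per group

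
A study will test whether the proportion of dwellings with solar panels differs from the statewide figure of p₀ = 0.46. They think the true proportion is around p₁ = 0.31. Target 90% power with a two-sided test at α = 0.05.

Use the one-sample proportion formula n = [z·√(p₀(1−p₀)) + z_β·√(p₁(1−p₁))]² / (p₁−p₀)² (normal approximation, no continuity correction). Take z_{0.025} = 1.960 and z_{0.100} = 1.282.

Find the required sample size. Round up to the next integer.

n = [z_{α/2}·√(p₀q₀) + z_β·√(p₁q₁)]² / (p₁ − p₀)²
  = [1.960·√(0.46·0.54) + 1.282·√(0.31·0.69)]² / (-0.15)²
  = [1.960·0.4984 + 1.282·0.4625]² / 0.0225
  = [1.5698]² / 0.0225
  = 109.52
Round up → n = 110.

n = 110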